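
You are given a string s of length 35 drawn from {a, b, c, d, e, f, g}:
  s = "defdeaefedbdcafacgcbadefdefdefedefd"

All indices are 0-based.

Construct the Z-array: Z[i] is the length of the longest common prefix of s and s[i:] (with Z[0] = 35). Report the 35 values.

[35, 0, 0, 2, 0, 0, 0, 0, 0, 1, 0, 1, 0, 0, 0, 0, 0, 0, 0, 0, 0, 5, 0, 0, 5, 0, 0, 3, 0, 0, 0, 4, 0, 0, 1]

Z[0]=35
i=1: i≥r, start 0; Z[1]=0
i=2: i≥r, start 0; Z[2]=0
i=3: i≥r, start 0; Z[3]=2 scan→box=[3,5)
i=4: min(r-i=1, Z[1]=0)=0; Z[4]=0
i=5: i≥r, start 0; Z[5]=0
i=6: i≥r, start 0; Z[6]=0
i=7: i≥r, start 0; Z[7]=0
i=8: i≥r, start 0; Z[8]=0
i=9: i≥r, start 0; Z[9]=1 scan→box=[9,10)
i=10: i≥r, start 0; Z[10]=0
i=11: i≥r, start 0; Z[11]=1 scan→box=[11,12)
i=12: i≥r, start 0; Z[12]=0
i=13: i≥r, start 0; Z[13]=0
i=14: i≥r, start 0; Z[14]=0
i=15: i≥r, start 0; Z[15]=0
i=16: i≥r, start 0; Z[16]=0
i=17: i≥r, start 0; Z[17]=0
i=18: i≥r, start 0; Z[18]=0
i=19: i≥r, start 0; Z[19]=0
i=20: i≥r, start 0; Z[20]=0
i=21: i≥r, start 0; Z[21]=5 scan→box=[21,26)
i=22: min(r-i=4, Z[1]=0)=0; Z[22]=0
i=23: min(r-i=3, Z[2]=0)=0; Z[23]=0
i=24: min(r-i=2, Z[3]=2)=2; Z[24]=5 scan→box=[24,29)
i=25: min(r-i=4, Z[1]=0)=0; Z[25]=0
i=26: min(r-i=3, Z[2]=0)=0; Z[26]=0
i=27: min(r-i=2, Z[3]=2)=2; Z[27]=3 scan→box=[27,30)
i=28: min(r-i=2, Z[1]=0)=0; Z[28]=0
i=29: min(r-i=1, Z[2]=0)=0; Z[29]=0
i=30: i≥r, start 0; Z[30]=0
i=31: i≥r, start 0; Z[31]=4 scan→box=[31,35)
i=32: min(r-i=3, Z[1]=0)=0; Z[32]=0
i=33: min(r-i=2, Z[2]=0)=0; Z[33]=0
i=34: min(r-i=1, Z[3]=2)=1; Z[34]=1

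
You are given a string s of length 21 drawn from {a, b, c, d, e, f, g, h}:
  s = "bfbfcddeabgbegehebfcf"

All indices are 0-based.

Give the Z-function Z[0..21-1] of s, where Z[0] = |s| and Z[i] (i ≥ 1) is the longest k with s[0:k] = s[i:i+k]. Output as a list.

Z[0]=21
i=1: i≥r, start 0; Z[1]=0
i=2: i≥r, start 0; Z[2]=2 grow→box=[2,4)
i=3: min(r-i=1, Z[1]=0)=0; Z[3]=0
i=4: i≥r, start 0; Z[4]=0
i=5: i≥r, start 0; Z[5]=0
i=6: i≥r, start 0; Z[6]=0
i=7: i≥r, start 0; Z[7]=0
i=8: i≥r, start 0; Z[8]=0
i=9: i≥r, start 0; Z[9]=1 grow→box=[9,10)
i=10: i≥r, start 0; Z[10]=0
i=11: i≥r, start 0; Z[11]=1 grow→box=[11,12)
i=12: i≥r, start 0; Z[12]=0
i=13: i≥r, start 0; Z[13]=0
i=14: i≥r, start 0; Z[14]=0
i=15: i≥r, start 0; Z[15]=0
i=16: i≥r, start 0; Z[16]=0
i=17: i≥r, start 0; Z[17]=2 grow→box=[17,19)
i=18: min(r-i=1, Z[1]=0)=0; Z[18]=0
i=19: i≥r, start 0; Z[19]=0
i=20: i≥r, start 0; Z[20]=0

[21, 0, 2, 0, 0, 0, 0, 0, 0, 1, 0, 1, 0, 0, 0, 0, 0, 2, 0, 0, 0]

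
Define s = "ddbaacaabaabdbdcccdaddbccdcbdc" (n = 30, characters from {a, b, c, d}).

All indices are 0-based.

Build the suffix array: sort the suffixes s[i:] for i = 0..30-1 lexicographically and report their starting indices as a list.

[6, 9, 3, 7, 10, 4, 19, 8, 2, 22, 11, 27, 13, 29, 5, 26, 15, 16, 23, 17, 24, 18, 1, 21, 12, 28, 25, 14, 0, 20]

sorted suffixes:
  #0 SA[0]=6  'aabaabdbdcccdaddbccdcbdc'
  #1 SA[1]=9  'aabdbdcccdaddbccdcbdc'
  #2 SA[2]=3  'aacaabaabdbdcccdaddbccdcbdc'
  #3 SA[3]=7  'abaabdbdcccdaddbccdcbdc'
  #4 SA[4]=10  'abdbdcccdaddbccdcbdc'
  #5 SA[5]=4  'acaabaabdbdcccdaddbccdcbdc'
  #6 SA[6]=19  'addbccdcbdc'
  #7 SA[7]=8  'baabdbdcccdaddbccdcbdc'
  #8 SA[8]=2  'baacaabaabdbdcccdaddbccdcbdc'
  #9 SA[9]=22  'bccdcbdc'
  #10 SA[10]=11  'bdbdcccdaddbccdcbdc'
  #11 SA[11]=27  'bdc'
  #12 SA[12]=13  'bdcccdaddbccdcbdc'
  #13 SA[13]=29  'c'
  #14 SA[14]=5  'caabaabdbdcccdaddbccdcbdc'
  #15 SA[15]=26  'cbdc'
  #16 SA[16]=15  'cccdaddbccdcbdc'
  #17 SA[17]=16  'ccdaddbccdcbdc'
  #18 SA[18]=23  'ccdcbdc'
  #19 SA[19]=17  'cdaddbccdcbdc'
  #20 SA[20]=24  'cdcbdc'
  #21 SA[21]=18  'daddbccdcbdc'
  #22 SA[22]=1  'dbaacaabaabdbdcccdaddbccdcbdc'
  #23 SA[23]=21  'dbccdcbdc'
  #24 SA[24]=12  'dbdcccdaddbccdcbdc'
  #25 SA[25]=28  'dc'
  #26 SA[26]=25  'dcbdc'
  #27 SA[27]=14  'dcccdaddbccdcbdc'
  #28 SA[28]=0  'ddbaacaabaabdbdcccdaddbccdcbdc'
  #29 SA[29]=20  'ddbccdcbdc'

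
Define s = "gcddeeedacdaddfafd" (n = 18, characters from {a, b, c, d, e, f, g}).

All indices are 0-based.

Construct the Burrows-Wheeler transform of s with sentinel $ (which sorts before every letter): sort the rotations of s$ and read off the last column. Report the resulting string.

dddfagfeccaddeedda$

rank  rotation             last
    0  $gcddeeedacdaddfafd  d
    1  acdaddfafd$gcddeeed  d
    2  addfafd$gcddeeedacd  d
    3  afd$gcddeeedacdaddf  f
    4  cdaddfafd$gcddeeeda  a
    5  cddeeedacdaddfafd$g  g
    6  d$gcddeeedacdaddfaf  f
    7  dacdaddfafd$gcddeee  e
    8  daddfafd$gcddeeedac  c
    9  ddeeedacdaddfafd$gc  c
   10  ddfafd$gcddeeedacda  a
   11  deeedacdaddfafd$gcd  d
   12  dfafd$gcddeeedacdad  d
   13  edacdaddfafd$gcddee  e
   14  eedacdaddfafd$gcdde  e
   15  eeedacdaddfafd$gcdd  d
   16  fafd$gcddeeedacdadd  d
   17  fd$gcddeeedacdaddfa  a
   18  gcddeeedacdaddfafd$  $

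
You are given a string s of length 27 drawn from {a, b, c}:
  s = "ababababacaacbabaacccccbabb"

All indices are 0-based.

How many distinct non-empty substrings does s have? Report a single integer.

311

sorted suffixes:
  #0 SA[0]=10  'aacbabaacccccbabb'
  #1 SA[1]=16  'aacccccbabb'
  #2 SA[2]=14  'abaacccccbabb'
  #3 SA[3]=0  'ababababacaacbabaacccccbabb'
  #4 SA[4]=2  'abababacaacbabaacccccbabb'
  #5 SA[5]=4  'ababacaacbabaacccccbabb'
  #6 SA[6]=6  'abacaacbabaacccccbabb'
  #7 SA[7]=24  'abb'
  #8 SA[8]=8  'acaacbabaacccccbabb'
  #9 SA[9]=11  'acbabaacccccbabb'
  #10 SA[10]=17  'acccccbabb'
  #11 SA[11]=26  'b'
  #12 SA[12]=15  'baacccccbabb'
  #13 SA[13]=13  'babaacccccbabb'
  #14 SA[14]=1  'babababacaacbabaacccccbabb'
  #15 SA[15]=3  'bababacaacbabaacccccbabb'
  #16 SA[16]=5  'babacaacbabaacccccbabb'
  #17 SA[17]=23  'babb'
  #18 SA[18]=7  'bacaacbabaacccccbabb'
  #19 SA[19]=25  'bb'
  #20 SA[20]=9  'caacbabaacccccbabb'
  #21 SA[21]=12  'cbabaacccccbabb'
  #22 SA[22]=22  'cbabb'
  #23 SA[23]=21  'ccbabb'
  #24 SA[24]=20  'cccbabb'
  #25 SA[25]=19  'ccccbabb'
  #26 SA[26]=18  'cccccbabb'

SA = [10, 16, 14, 0, 2, 4, 6, 24, 8, 11, 17, 26, 15, 13, 1, 3, 5, 23, 7, 25, 9, 12, 22, 21, 20, 19, 18]
[i] adj suffixes → lcp
  [1] 10/16 → 3 ('aac')
  [2] 16/14 → 1 ('a')
  [3] 14/0 → 3 ('aba')
  [4] 0/2 → 7 ('abababa')
  [5] 2/4 → 5 ('ababa')
  [6] 4/6 → 3 ('aba')
  [7] 6/24 → 2 ('ab')
  [8] 24/8 → 1 ('a')
  [9] 8/11 → 2 ('ac')
  [10] 11/17 → 2 ('ac')
  [11] 17/26 → 0 ('')
  [12] 26/15 → 1 ('b')
  [13] 15/13 → 2 ('ba')
  [14] 13/1 → 4 ('baba')
  [15] 1/3 → 6 ('bababa')
  [16] 3/5 → 4 ('baba')
  [17] 5/23 → 3 ('bab')
  [18] 23/7 → 2 ('ba')
  [19] 7/25 → 1 ('b')
  [20] 25/9 → 0 ('')
  [21] 9/12 → 1 ('c')
  [22] 12/22 → 4 ('cbab')
  [23] 22/21 → 1 ('c')
  [24] 21/20 → 2 ('cc')
  [25] 20/19 → 3 ('ccc')
  [26] 19/18 → 4 ('cccc')

n(n+1)/2 = 27·28/2 = 378
Σ LCP = 0 + 3 + 1 + 3 + 7 + 5 + 3 + 2 + 1 + 2 + 2 + 0 + 1 + 2 + 4 + 6 + 4 + 3 + 2 + 1 + 0 + 1 + 4 + 1 + 2 + 3 + 4 = 67
distinct = 378 − 67 = 311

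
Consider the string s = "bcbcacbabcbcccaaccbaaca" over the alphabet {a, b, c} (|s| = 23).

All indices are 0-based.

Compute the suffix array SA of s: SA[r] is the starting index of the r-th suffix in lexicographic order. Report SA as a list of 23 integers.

[22, 19, 14, 7, 20, 4, 15, 18, 6, 2, 0, 8, 10, 21, 13, 3, 17, 5, 1, 9, 12, 16, 11]

sorted suffixes:
  #0 SA[0]=22  'a'
  #1 SA[1]=19  'aaca'
  #2 SA[2]=14  'aaccbaaca'
  #3 SA[3]=7  'abcbcccaaccbaaca'
  #4 SA[4]=20  'aca'
  #5 SA[5]=4  'acbabcbcccaaccbaaca'
  #6 SA[6]=15  'accbaaca'
  #7 SA[7]=18  'baaca'
  #8 SA[8]=6  'babcbcccaaccbaaca'
  #9 SA[9]=2  'bcacbabcbcccaaccbaaca'
  #10 SA[10]=0  'bcbcacbabcbcccaaccbaaca'
  #11 SA[11]=8  'bcbcccaaccbaaca'
  #12 SA[12]=10  'bcccaaccbaaca'
  #13 SA[13]=21  'ca'
  #14 SA[14]=13  'caaccbaaca'
  #15 SA[15]=3  'cacbabcbcccaaccbaaca'
  #16 SA[16]=17  'cbaaca'
  #17 SA[17]=5  'cbabcbcccaaccbaaca'
  #18 SA[18]=1  'cbcacbabcbcccaaccbaaca'
  #19 SA[19]=9  'cbcccaaccbaaca'
  #20 SA[20]=12  'ccaaccbaaca'
  #21 SA[21]=16  'ccbaaca'
  #22 SA[22]=11  'cccaaccbaaca'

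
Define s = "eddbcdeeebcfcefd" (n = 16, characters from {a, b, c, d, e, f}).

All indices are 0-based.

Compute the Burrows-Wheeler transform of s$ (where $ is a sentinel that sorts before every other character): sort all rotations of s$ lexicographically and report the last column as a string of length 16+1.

rank  rotation           last
    0  $eddbcdeeebcfcefd  d
    1  bcdeeebcfcefd$edd  d
    2  bcfcefd$eddbcdeee  e
    3  cdeeebcfcefd$eddb  b
    4  cefd$eddbcdeeebcf  f
    5  cfcefd$eddbcdeeeb  b
    6  d$eddbcdeeebcfcef  f
    7  dbcdeeebcfcefd$ed  d
    8  ddbcdeeebcfcefd$e  e
    9  deeebcfcefd$eddbc  c
   10  ebcfcefd$eddbcdee  e
   11  eddbcdeeebcfcefd$  $
   12  eebcfcefd$eddbcde  e
   13  eeebcfcefd$eddbcd  d
   14  efd$eddbcdeeebcfc  c
   15  fcefd$eddbcdeeebc  c
   16  fd$eddbcdeeebcfce  e

ddebfbfdece$edcce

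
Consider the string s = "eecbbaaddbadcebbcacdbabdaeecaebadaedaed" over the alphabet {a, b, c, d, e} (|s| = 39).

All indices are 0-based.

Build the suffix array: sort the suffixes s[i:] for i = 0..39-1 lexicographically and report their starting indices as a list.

[5, 21, 17, 31, 10, 6, 28, 36, 33, 24, 4, 20, 30, 9, 3, 14, 15, 22, 16, 27, 2, 18, 12, 38, 35, 32, 23, 19, 8, 11, 7, 29, 13, 26, 1, 37, 34, 25, 0]

rank→(start, suffix):
  0 → (5, 'aaddbadcebbcacdbabdaeecaebadaedaed')
  1 → (21, 'abdaeecaebadaedaed')
  2 → (17, 'acdbabdaeecaebadaedaed')
  3 → (31, 'adaedaed')
  4 → (10, 'adcebbcacdbabdaeecaebadaedaed')
  5 → (6, 'addbadcebbcacdbabdaeecaebadaedaed')
  6 → (28, 'aebadaedaed')
  7 → (36, 'aed')
  8 → (33, 'aedaed')
  9 → (24, 'aeecaebadaedaed')
  10 → (4, 'baaddbadcebbcacdbabdaeecaebadaedaed')
  11 → (20, 'babdaeecaebadaedaed')
  12 → (30, 'badaedaed')
  13 → (9, 'badcebbcacdbabdaeecaebadaedaed')
  14 → (3, 'bbaaddbadcebbcacdbabdaeecaebadaedaed')
  15 → (14, 'bbcacdbabdaeecaebadaedaed')
  16 → (15, 'bcacdbabdaeecaebadaedaed')
  17 → (22, 'bdaeecaebadaedaed')
  18 → (16, 'cacdbabdaeecaebadaedaed')
  19 → (27, 'caebadaedaed')
  20 → (2, 'cbbaaddbadcebbcacdbabdaeecaebadaedaed')
  21 → (18, 'cdbabdaeecaebadaedaed')
  22 → (12, 'cebbcacdbabdaeecaebadaedaed')
  23 → (38, 'd')
  24 → (35, 'daed')
  25 → (32, 'daedaed')
  26 → (23, 'daeecaebadaedaed')
  27 → (19, 'dbabdaeecaebadaedaed')
  28 → (8, 'dbadcebbcacdbabdaeecaebadaedaed')
  29 → (11, 'dcebbcacdbabdaeecaebadaedaed')
  30 → (7, 'ddbadcebbcacdbabdaeecaebadaedaed')
  31 → (29, 'ebadaedaed')
  32 → (13, 'ebbcacdbabdaeecaebadaedaed')
  33 → (26, 'ecaebadaedaed')
  34 → (1, 'ecbbaaddbadcebbcacdbabdaeecaebadaedaed')
  35 → (37, 'ed')
  36 → (34, 'edaed')
  37 → (25, 'eecaebadaedaed')
  38 → (0, 'eecbbaaddbadcebbcacdbabdaeecaebadaedaed')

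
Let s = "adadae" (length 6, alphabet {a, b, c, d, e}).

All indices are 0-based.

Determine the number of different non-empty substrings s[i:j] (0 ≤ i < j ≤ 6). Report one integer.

rank→(start, suffix):
  0 → (0, 'adadae')
  1 → (2, 'adae')
  2 → (4, 'ae')
  3 → (1, 'dadae')
  4 → (3, 'dae')
  5 → (5, 'e')

SA = [0, 2, 4, 1, 3, 5]
rank  pair      lcp
   1  s[0:],s[2:]  3  'ada'
   2  s[2:],s[4:]  1  'a'
   3  s[4:],s[1:]  0  ''
   4  s[1:],s[3:]  2  'da'
   5  s[3:],s[5:]  0  ''

n(n+1)/2 = 6·7/2 = 21
Σ LCP = 0 + 3 + 1 + 0 + 2 + 0 = 6
distinct = 21 − 6 = 15

15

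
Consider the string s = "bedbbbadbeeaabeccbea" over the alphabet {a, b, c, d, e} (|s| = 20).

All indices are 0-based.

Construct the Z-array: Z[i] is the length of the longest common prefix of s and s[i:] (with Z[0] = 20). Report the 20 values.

[20, 0, 0, 1, 1, 1, 0, 0, 2, 0, 0, 0, 0, 2, 0, 0, 0, 2, 0, 0]

Z[0]=20
i=1: outside box; Z[1]=0
i=2: outside box; Z[2]=0
i=3: outside box; Z[3]=1 grow→box=[3,4)
i=4: outside box; Z[4]=1 grow→box=[4,5)
i=5: outside box; Z[5]=1 grow→box=[5,6)
i=6: outside box; Z[6]=0
i=7: outside box; Z[7]=0
i=8: outside box; Z[8]=2 grow→box=[8,10)
i=9: min(r-i=1, Z[1]=0)=0; Z[9]=0
i=10: outside box; Z[10]=0
i=11: outside box; Z[11]=0
i=12: outside box; Z[12]=0
i=13: outside box; Z[13]=2 grow→box=[13,15)
i=14: min(r-i=1, Z[1]=0)=0; Z[14]=0
i=15: outside box; Z[15]=0
i=16: outside box; Z[16]=0
i=17: outside box; Z[17]=2 grow→box=[17,19)
i=18: min(r-i=1, Z[1]=0)=0; Z[18]=0
i=19: outside box; Z[19]=0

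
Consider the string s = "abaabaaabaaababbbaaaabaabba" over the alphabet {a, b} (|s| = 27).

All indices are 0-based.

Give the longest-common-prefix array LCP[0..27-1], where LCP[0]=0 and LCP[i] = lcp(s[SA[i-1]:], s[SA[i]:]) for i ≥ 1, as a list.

sorted suffixes:
  #0 SA[0]=26  'a'
  #1 SA[1]=17  'aaaabaabba'
  #2 SA[2]=5  'aaabaaababbbaaaabaabba'
  #3 SA[3]=18  'aaabaabba'
  #4 SA[4]=9  'aaababbbaaaabaabba'
  #5 SA[5]=2  'aabaaabaaababbbaaaabaabba'
  #6 SA[6]=6  'aabaaababbbaaaabaabba'
  #7 SA[7]=19  'aabaabba'
  #8 SA[8]=10  'aababbbaaaabaabba'
  #9 SA[9]=22  'aabba'
  #10 SA[10]=3  'abaaabaaababbbaaaabaabba'
  #11 SA[11]=7  'abaaababbbaaaabaabba'
  #12 SA[12]=0  'abaabaaabaaababbbaaaabaabba'
  #13 SA[13]=20  'abaabba'
  #14 SA[14]=11  'ababbbaaaabaabba'
  #15 SA[15]=23  'abba'
  #16 SA[16]=13  'abbbaaaabaabba'
  #17 SA[17]=25  'ba'
  #18 SA[18]=16  'baaaabaabba'
  #19 SA[19]=4  'baaabaaababbbaaaabaabba'
  #20 SA[20]=8  'baaababbbaaaabaabba'
  #21 SA[21]=1  'baabaaabaaababbbaaaabaabba'
  #22 SA[22]=21  'baabba'
  #23 SA[23]=12  'babbbaaaabaabba'
  #24 SA[24]=24  'bba'
  #25 SA[25]=15  'bbaaaabaabba'
  #26 SA[26]=14  'bbbaaaabaabba'

SA = [26, 17, 5, 18, 9, 2, 6, 19, 10, 22, 3, 7, 0, 20, 11, 23, 13, 25, 16, 4, 8, 1, 21, 12, 24, 15, 14]
i: (SA[i-1],SA[i]) lcp shared
  1: (26,17) 1 'a'
  2: (17,5) 3 'aaa'
  3: (5,18) 6 'aaabaa'
  4: (18,9) 5 'aaaba'
  5: (9,2) 2 'aa'
  6: (2,6) 8 'aabaaaba'
  7: (6,19) 5 'aabaa'
  8: (19,10) 4 'aaba'
  9: (10,22) 3 'aab'
  10: (22,3) 1 'a'
  11: (3,7) 7 'abaaaba'
  12: (7,0) 4 'abaa'
  13: (0,20) 5 'abaab'
  14: (20,11) 3 'aba'
  15: (11,23) 2 'ab'
  16: (23,13) 3 'abb'
  17: (13,25) 0 ''
  18: (25,16) 2 'ba'
  19: (16,4) 4 'baaa'
  20: (4,8) 6 'baaaba'
  21: (8,1) 3 'baa'
  22: (1,21) 4 'baab'
  23: (21,12) 2 'ba'
  24: (12,24) 1 'b'
  25: (24,15) 3 'bba'
  26: (15,14) 2 'bb'

[0, 1, 3, 6, 5, 2, 8, 5, 4, 3, 1, 7, 4, 5, 3, 2, 3, 0, 2, 4, 6, 3, 4, 2, 1, 3, 2]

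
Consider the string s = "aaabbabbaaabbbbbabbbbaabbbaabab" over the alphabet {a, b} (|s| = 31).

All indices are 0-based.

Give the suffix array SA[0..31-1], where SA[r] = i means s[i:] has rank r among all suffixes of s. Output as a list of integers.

[0, 8, 26, 1, 21, 9, 29, 27, 5, 2, 22, 16, 10, 30, 7, 25, 20, 28, 4, 15, 6, 24, 19, 3, 14, 23, 18, 13, 17, 12, 11]

sorted suffixes:
  #0 SA[0]=0  'aaabbabbaaabbbbbabbbbaabbbaabab'
  #1 SA[1]=8  'aaabbbbbabbbbaabbbaabab'
  #2 SA[2]=26  'aabab'
  #3 SA[3]=1  'aabbabbaaabbbbbabbbbaabbbaabab'
  #4 SA[4]=21  'aabbbaabab'
  #5 SA[5]=9  'aabbbbbabbbbaabbbaabab'
  #6 SA[6]=29  'ab'
  #7 SA[7]=27  'abab'
  #8 SA[8]=5  'abbaaabbbbbabbbbaabbbaabab'
  #9 SA[9]=2  'abbabbaaabbbbbabbbbaabbbaabab'
  #10 SA[10]=22  'abbbaabab'
  #11 SA[11]=16  'abbbbaabbbaabab'
  #12 SA[12]=10  'abbbbbabbbbaabbbaabab'
  #13 SA[13]=30  'b'
  #14 SA[14]=7  'baaabbbbbabbbbaabbbaabab'
  #15 SA[15]=25  'baabab'
  #16 SA[16]=20  'baabbbaabab'
  #17 SA[17]=28  'bab'
  #18 SA[18]=4  'babbaaabbbbbabbbbaabbbaabab'
  #19 SA[19]=15  'babbbbaabbbaabab'
  #20 SA[20]=6  'bbaaabbbbbabbbbaabbbaabab'
  #21 SA[21]=24  'bbaabab'
  #22 SA[22]=19  'bbaabbbaabab'
  #23 SA[23]=3  'bbabbaaabbbbbabbbbaabbbaabab'
  #24 SA[24]=14  'bbabbbbaabbbaabab'
  #25 SA[25]=23  'bbbaabab'
  #26 SA[26]=18  'bbbaabbbaabab'
  #27 SA[27]=13  'bbbabbbbaabbbaabab'
  #28 SA[28]=17  'bbbbaabbbaabab'
  #29 SA[29]=12  'bbbbabbbbaabbbaabab'
  #30 SA[30]=11  'bbbbbabbbbaabbbaabab'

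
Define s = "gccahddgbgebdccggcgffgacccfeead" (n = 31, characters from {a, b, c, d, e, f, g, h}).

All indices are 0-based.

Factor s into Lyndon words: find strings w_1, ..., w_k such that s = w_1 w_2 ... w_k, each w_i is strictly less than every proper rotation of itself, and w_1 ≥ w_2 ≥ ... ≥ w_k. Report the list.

emit factor 1: 'g' (i=0, period=1)
emit factor 2: 'c' (i=1, period=1)
emit factor 3: 'c' (i=2, period=1)
emit factor 4: 'ahddgbgebdccggcgffg' (i=3, period=19)
emit factor 5: 'acccfeead' (i=22, period=9)

["g", "c", "c", "ahddgbgebdccggcgffg", "acccfeead"]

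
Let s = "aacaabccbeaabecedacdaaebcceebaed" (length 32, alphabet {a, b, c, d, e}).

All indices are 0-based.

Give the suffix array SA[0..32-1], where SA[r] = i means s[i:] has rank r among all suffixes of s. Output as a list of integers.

[3, 10, 0, 20, 4, 11, 1, 17, 21, 29, 28, 5, 23, 8, 12, 2, 7, 6, 24, 18, 14, 25, 31, 19, 16, 9, 27, 22, 13, 30, 15, 26]

sorted suffixes:
  #0 SA[0]=3  'aabccbeaabecedacdaaebcceebaed'
  #1 SA[1]=10  'aabecedacdaaebcceebaed'
  #2 SA[2]=0  'aacaabccbeaabecedacdaaebcceebaed'
  #3 SA[3]=20  'aaebcceebaed'
  #4 SA[4]=4  'abccbeaabecedacdaaebcceebaed'
  #5 SA[5]=11  'abecedacdaaebcceebaed'
  #6 SA[6]=1  'acaabccbeaabecedacdaaebcceebaed'
  #7 SA[7]=17  'acdaaebcceebaed'
  #8 SA[8]=21  'aebcceebaed'
  #9 SA[9]=29  'aed'
  #10 SA[10]=28  'baed'
  #11 SA[11]=5  'bccbeaabecedacdaaebcceebaed'
  #12 SA[12]=23  'bcceebaed'
  #13 SA[13]=8  'beaabecedacdaaebcceebaed'
  #14 SA[14]=12  'becedacdaaebcceebaed'
  #15 SA[15]=2  'caabccbeaabecedacdaaebcceebaed'
  #16 SA[16]=7  'cbeaabecedacdaaebcceebaed'
  #17 SA[17]=6  'ccbeaabecedacdaaebcceebaed'
  #18 SA[18]=24  'cceebaed'
  #19 SA[19]=18  'cdaaebcceebaed'
  #20 SA[20]=14  'cedacdaaebcceebaed'
  #21 SA[21]=25  'ceebaed'
  #22 SA[22]=31  'd'
  #23 SA[23]=19  'daaebcceebaed'
  #24 SA[24]=16  'dacdaaebcceebaed'
  #25 SA[25]=9  'eaabecedacdaaebcceebaed'
  #26 SA[26]=27  'ebaed'
  #27 SA[27]=22  'ebcceebaed'
  #28 SA[28]=13  'ecedacdaaebcceebaed'
  #29 SA[29]=30  'ed'
  #30 SA[30]=15  'edacdaaebcceebaed'
  #31 SA[31]=26  'eebaed'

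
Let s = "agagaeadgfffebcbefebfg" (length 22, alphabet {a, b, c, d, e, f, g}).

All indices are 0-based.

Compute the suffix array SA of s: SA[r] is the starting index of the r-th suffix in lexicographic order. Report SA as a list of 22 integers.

[6, 4, 2, 0, 13, 15, 19, 14, 7, 5, 12, 18, 16, 11, 17, 10, 9, 20, 21, 3, 1, 8]

sorted suffixes:
  #0 SA[0]=6  'adgfffebcbefebfg'
  #1 SA[1]=4  'aeadgfffebcbefebfg'
  #2 SA[2]=2  'agaeadgfffebcbefebfg'
  #3 SA[3]=0  'agagaeadgfffebcbefebfg'
  #4 SA[4]=13  'bcbefebfg'
  #5 SA[5]=15  'befebfg'
  #6 SA[6]=19  'bfg'
  #7 SA[7]=14  'cbefebfg'
  #8 SA[8]=7  'dgfffebcbefebfg'
  #9 SA[9]=5  'eadgfffebcbefebfg'
  #10 SA[10]=12  'ebcbefebfg'
  #11 SA[11]=18  'ebfg'
  #12 SA[12]=16  'efebfg'
  #13 SA[13]=11  'febcbefebfg'
  #14 SA[14]=17  'febfg'
  #15 SA[15]=10  'ffebcbefebfg'
  #16 SA[16]=9  'fffebcbefebfg'
  #17 SA[17]=20  'fg'
  #18 SA[18]=21  'g'
  #19 SA[19]=3  'gaeadgfffebcbefebfg'
  #20 SA[20]=1  'gagaeadgfffebcbefebfg'
  #21 SA[21]=8  'gfffebcbefebfg'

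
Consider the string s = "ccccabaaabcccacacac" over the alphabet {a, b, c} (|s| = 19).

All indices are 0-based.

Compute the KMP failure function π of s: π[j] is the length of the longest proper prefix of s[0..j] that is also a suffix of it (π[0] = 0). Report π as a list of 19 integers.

π[0] = 0
j=1 s[j]='c': π[1]=1 (border 'c')
j=2 s[j]='c': π[2]=2 (border 'cc')
j=3 s[j]='c': π[3]=3 (border 'ccc')
j=4 s[j]='a': k: 3→2→1→0; π[4]=0 (border '')
j=5 s[j]='b': π[5]=0 (border '')
j=6 s[j]='a': π[6]=0 (border '')
j=7 s[j]='a': π[7]=0 (border '')
j=8 s[j]='a': π[8]=0 (border '')
j=9 s[j]='b': π[9]=0 (border '')
j=10 s[j]='c': π[10]=1 (border 'c')
j=11 s[j]='c': π[11]=2 (border 'cc')
j=12 s[j]='c': π[12]=3 (border 'ccc')
j=13 s[j]='a': k: 3→2→1→0; π[13]=0 (border '')
j=14 s[j]='c': π[14]=1 (border 'c')
j=15 s[j]='a': k: 1→0; π[15]=0 (border '')
j=16 s[j]='c': π[16]=1 (border 'c')
j=17 s[j]='a': k: 1→0; π[17]=0 (border '')
j=18 s[j]='c': π[18]=1 (border 'c')

[0, 1, 2, 3, 0, 0, 0, 0, 0, 0, 1, 2, 3, 0, 1, 0, 1, 0, 1]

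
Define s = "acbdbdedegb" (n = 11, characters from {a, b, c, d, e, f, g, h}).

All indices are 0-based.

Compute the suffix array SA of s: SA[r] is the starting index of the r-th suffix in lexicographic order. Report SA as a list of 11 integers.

[0, 10, 2, 4, 1, 3, 5, 7, 6, 8, 9]

rank | idx | suffix
   0 |   0 | acbdbdedegb
   1 |  10 | b
   2 |   2 | bdbdedegb
   3 |   4 | bdedegb
   4 |   1 | cbdbdedegb
   5 |   3 | dbdedegb
   6 |   5 | dedegb
   7 |   7 | degb
   8 |   6 | edegb
   9 |   8 | egb
  10 |   9 | gb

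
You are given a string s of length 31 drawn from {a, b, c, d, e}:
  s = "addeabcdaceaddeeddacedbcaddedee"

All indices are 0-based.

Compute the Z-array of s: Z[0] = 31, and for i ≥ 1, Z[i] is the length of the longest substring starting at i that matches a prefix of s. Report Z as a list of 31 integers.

Z[0]=31
i=1: i≥r, start 0; Z[1]=0
i=2: i≥r, start 0; Z[2]=0
i=3: i≥r, start 0; Z[3]=0
i=4: i≥r, start 0; Z[4]=1 grow→box=[4,5)
i=5: i≥r, start 0; Z[5]=0
i=6: i≥r, start 0; Z[6]=0
i=7: i≥r, start 0; Z[7]=0
i=8: i≥r, start 0; Z[8]=1 grow→box=[8,9)
i=9: i≥r, start 0; Z[9]=0
i=10: i≥r, start 0; Z[10]=0
i=11: i≥r, start 0; Z[11]=4 grow→box=[11,15)
i=12: min(r-i=3, Z[1]=0)=0; Z[12]=0
i=13: min(r-i=2, Z[2]=0)=0; Z[13]=0
i=14: min(r-i=1, Z[3]=0)=0; Z[14]=0
i=15: i≥r, start 0; Z[15]=0
i=16: i≥r, start 0; Z[16]=0
i=17: i≥r, start 0; Z[17]=0
i=18: i≥r, start 0; Z[18]=1 grow→box=[18,19)
i=19: i≥r, start 0; Z[19]=0
i=20: i≥r, start 0; Z[20]=0
i=21: i≥r, start 0; Z[21]=0
i=22: i≥r, start 0; Z[22]=0
i=23: i≥r, start 0; Z[23]=0
i=24: i≥r, start 0; Z[24]=4 grow→box=[24,28)
i=25: min(r-i=3, Z[1]=0)=0; Z[25]=0
i=26: min(r-i=2, Z[2]=0)=0; Z[26]=0
i=27: min(r-i=1, Z[3]=0)=0; Z[27]=0
i=28: i≥r, start 0; Z[28]=0
i=29: i≥r, start 0; Z[29]=0
i=30: i≥r, start 0; Z[30]=0

[31, 0, 0, 0, 1, 0, 0, 0, 1, 0, 0, 4, 0, 0, 0, 0, 0, 0, 1, 0, 0, 0, 0, 0, 4, 0, 0, 0, 0, 0, 0]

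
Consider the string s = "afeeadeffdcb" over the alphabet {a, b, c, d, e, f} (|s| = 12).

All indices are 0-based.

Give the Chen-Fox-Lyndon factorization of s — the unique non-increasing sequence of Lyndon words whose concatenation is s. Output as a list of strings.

emit factor 1: 'afee' (i=0, period=4)
emit factor 2: 'adeffdcb' (i=4, period=8)

["afee", "adeffdcb"]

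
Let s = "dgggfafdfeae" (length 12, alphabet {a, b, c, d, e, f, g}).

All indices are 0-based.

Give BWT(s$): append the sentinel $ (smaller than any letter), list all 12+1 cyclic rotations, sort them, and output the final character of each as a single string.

rank  rotation       last
    0  $dgggfafdfeae  e
    1  ae$dgggfafdfe  e
    2  afdfeae$dgggf  f
    3  dfeae$dgggfaf  f
    4  dgggfafdfeae$  $
    5  e$dgggfafdfea  a
    6  eae$dgggfafdf  f
    7  fafdfeae$dggg  g
    8  fdfeae$dgggfa  a
    9  feae$dgggfafd  d
   10  gfafdfeae$dgg  g
   11  ggfafdfeae$dg  g
   12  gggfafdfeae$d  d

eeff$afgadggd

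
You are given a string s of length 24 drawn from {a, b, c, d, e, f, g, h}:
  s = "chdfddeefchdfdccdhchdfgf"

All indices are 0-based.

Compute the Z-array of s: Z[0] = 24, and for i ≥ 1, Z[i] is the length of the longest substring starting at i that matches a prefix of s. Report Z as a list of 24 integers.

Z[0]=24
i=1: outside box; Z[1]=0
i=2: outside box; Z[2]=0
i=3: outside box; Z[3]=0
i=4: outside box; Z[4]=0
i=5: outside box; Z[5]=0
i=6: outside box; Z[6]=0
i=7: outside box; Z[7]=0
i=8: outside box; Z[8]=0
i=9: outside box; Z[9]=5 grow→box=[9,14)
i=10: min(r-i=4, Z[1]=0)=0; Z[10]=0
i=11: min(r-i=3, Z[2]=0)=0; Z[11]=0
i=12: min(r-i=2, Z[3]=0)=0; Z[12]=0
i=13: min(r-i=1, Z[4]=0)=0; Z[13]=0
i=14: outside box; Z[14]=1 grow→box=[14,15)
i=15: outside box; Z[15]=1 grow→box=[15,16)
i=16: outside box; Z[16]=0
i=17: outside box; Z[17]=0
i=18: outside box; Z[18]=4 grow→box=[18,22)
i=19: min(r-i=3, Z[1]=0)=0; Z[19]=0
i=20: min(r-i=2, Z[2]=0)=0; Z[20]=0
i=21: min(r-i=1, Z[3]=0)=0; Z[21]=0
i=22: outside box; Z[22]=0
i=23: outside box; Z[23]=0

[24, 0, 0, 0, 0, 0, 0, 0, 0, 5, 0, 0, 0, 0, 1, 1, 0, 0, 4, 0, 0, 0, 0, 0]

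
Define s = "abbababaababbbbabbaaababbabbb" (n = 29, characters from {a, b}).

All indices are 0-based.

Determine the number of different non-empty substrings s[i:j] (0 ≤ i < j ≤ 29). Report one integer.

346

sorted suffixes:
  #0 SA[0]=18  'aaababbabbb'
  #1 SA[1]=19  'aababbabbb'
  #2 SA[2]=7  'aababbbbabbaaababbabbb'
  #3 SA[3]=5  'abaababbbbabbaaababbabbb'
  #4 SA[4]=3  'ababaababbbbabbaaababbabbb'
  #5 SA[5]=20  'ababbabbb'
  #6 SA[6]=8  'ababbbbabbaaababbabbb'
  #7 SA[7]=15  'abbaaababbabbb'
  #8 SA[8]=0  'abbababaababbbbabbaaababbabbb'
  #9 SA[9]=22  'abbabbb'
  #10 SA[10]=25  'abbb'
  #11 SA[11]=10  'abbbbabbaaababbabbb'
  #12 SA[12]=28  'b'
  #13 SA[13]=17  'baaababbabbb'
  #14 SA[14]=6  'baababbbbabbaaababbabbb'
  #15 SA[15]=4  'babaababbbbabbaaababbabbb'
  #16 SA[16]=2  'bababaababbbbabbaaababbabbb'
  #17 SA[17]=14  'babbaaababbabbb'
  #18 SA[18]=21  'babbabbb'
  #19 SA[19]=24  'babbb'
  #20 SA[20]=9  'babbbbabbaaababbabbb'
  #21 SA[21]=27  'bb'
  #22 SA[22]=16  'bbaaababbabbb'
  #23 SA[23]=1  'bbababaababbbbabbaaababbabbb'
  #24 SA[24]=13  'bbabbaaababbabbb'
  #25 SA[25]=23  'bbabbb'
  #26 SA[26]=26  'bbb'
  #27 SA[27]=12  'bbbabbaaababbabbb'
  #28 SA[28]=11  'bbbbabbaaababbabbb'

SA = [18, 19, 7, 5, 3, 20, 8, 15, 0, 22, 25, 10, 28, 17, 6, 4, 2, 14, 21, 24, 9, 27, 16, 1, 13, 23, 26, 12, 11]
i: (SA[i-1],SA[i]) lcp shared
  1: (18,19) 2 'aa'
  2: (19,7) 6 'aababb'
  3: (7,5) 1 'a'
  4: (5,3) 3 'aba'
  5: (3,20) 4 'abab'
  6: (20,8) 5 'ababb'
  7: (8,15) 2 'ab'
  8: (15,0) 4 'abba'
  9: (0,22) 5 'abbab'
  10: (22,25) 3 'abb'
  11: (25,10) 4 'abbb'
  12: (10,28) 0 ''
  13: (28,17) 1 'b'
  14: (17,6) 3 'baa'
  15: (6,4) 2 'ba'
  16: (4,2) 4 'baba'
  17: (2,14) 3 'bab'
  18: (14,21) 5 'babba'
  19: (21,24) 4 'babb'
  20: (24,9) 5 'babbb'
  21: (9,27) 1 'b'
  22: (27,16) 2 'bb'
  23: (16,1) 3 'bba'
  24: (1,13) 4 'bbab'
  25: (13,23) 5 'bbabb'
  26: (23,26) 2 'bb'
  27: (26,12) 3 'bbb'
  28: (12,11) 3 'bbb'

n(n+1)/2 = 29·30/2 = 435
Σ LCP = 0 + 2 + 6 + 1 + 3 + 4 + 5 + 2 + 4 + 5 + 3 + 4 + 0 + 1 + 3 + 2 + 4 + 3 + 5 + 4 + 5 + 1 + 2 + 3 + 4 + 5 + 2 + 3 + 3 = 89
distinct = 435 − 89 = 346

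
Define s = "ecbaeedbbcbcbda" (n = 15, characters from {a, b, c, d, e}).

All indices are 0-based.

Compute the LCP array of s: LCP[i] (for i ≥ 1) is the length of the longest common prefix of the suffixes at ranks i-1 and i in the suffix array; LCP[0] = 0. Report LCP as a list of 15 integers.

rank→(start, suffix):
  0 → (14, 'a')
  1 → (3, 'aeedbbcbcbda')
  2 → (2, 'baeedbbcbcbda')
  3 → (7, 'bbcbcbda')
  4 → (8, 'bcbcbda')
  5 → (10, 'bcbda')
  6 → (12, 'bda')
  7 → (1, 'cbaeedbbcbcbda')
  8 → (9, 'cbcbda')
  9 → (11, 'cbda')
  10 → (13, 'da')
  11 → (6, 'dbbcbcbda')
  12 → (0, 'ecbaeedbbcbcbda')
  13 → (5, 'edbbcbcbda')
  14 → (4, 'eedbbcbcbda')

SA = [14, 3, 2, 7, 8, 10, 12, 1, 9, 11, 13, 6, 0, 5, 4]
i: (SA[i-1],SA[i]) lcp shared
  1: (14,3) 1 'a'
  2: (3,2) 0 ''
  3: (2,7) 1 'b'
  4: (7,8) 1 'b'
  5: (8,10) 3 'bcb'
  6: (10,12) 1 'b'
  7: (12,1) 0 ''
  8: (1,9) 2 'cb'
  9: (9,11) 2 'cb'
  10: (11,13) 0 ''
  11: (13,6) 1 'd'
  12: (6,0) 0 ''
  13: (0,5) 1 'e'
  14: (5,4) 1 'e'

[0, 1, 0, 1, 1, 3, 1, 0, 2, 2, 0, 1, 0, 1, 1]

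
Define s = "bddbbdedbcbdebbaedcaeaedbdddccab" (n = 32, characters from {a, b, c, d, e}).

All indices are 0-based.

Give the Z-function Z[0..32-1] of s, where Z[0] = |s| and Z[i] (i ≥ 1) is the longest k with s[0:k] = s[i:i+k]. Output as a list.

[32, 0, 0, 1, 2, 0, 0, 0, 1, 0, 2, 0, 0, 1, 1, 0, 0, 0, 0, 0, 0, 0, 0, 0, 3, 0, 0, 0, 0, 0, 0, 1]

Z[0]=32
i=1: i≥r, start 0; Z[1]=0
i=2: i≥r, start 0; Z[2]=0
i=3: i≥r, start 0; Z[3]=1 scan→box=[3,4)
i=4: i≥r, start 0; Z[4]=2 scan→box=[4,6)
i=5: min(r-i=1, Z[1]=0)=0; Z[5]=0
i=6: i≥r, start 0; Z[6]=0
i=7: i≥r, start 0; Z[7]=0
i=8: i≥r, start 0; Z[8]=1 scan→box=[8,9)
i=9: i≥r, start 0; Z[9]=0
i=10: i≥r, start 0; Z[10]=2 scan→box=[10,12)
i=11: min(r-i=1, Z[1]=0)=0; Z[11]=0
i=12: i≥r, start 0; Z[12]=0
i=13: i≥r, start 0; Z[13]=1 scan→box=[13,14)
i=14: i≥r, start 0; Z[14]=1 scan→box=[14,15)
i=15: i≥r, start 0; Z[15]=0
i=16: i≥r, start 0; Z[16]=0
i=17: i≥r, start 0; Z[17]=0
i=18: i≥r, start 0; Z[18]=0
i=19: i≥r, start 0; Z[19]=0
i=20: i≥r, start 0; Z[20]=0
i=21: i≥r, start 0; Z[21]=0
i=22: i≥r, start 0; Z[22]=0
i=23: i≥r, start 0; Z[23]=0
i=24: i≥r, start 0; Z[24]=3 scan→box=[24,27)
i=25: min(r-i=2, Z[1]=0)=0; Z[25]=0
i=26: min(r-i=1, Z[2]=0)=0; Z[26]=0
i=27: i≥r, start 0; Z[27]=0
i=28: i≥r, start 0; Z[28]=0
i=29: i≥r, start 0; Z[29]=0
i=30: i≥r, start 0; Z[30]=0
i=31: i≥r, start 0; Z[31]=1 scan→box=[31,32)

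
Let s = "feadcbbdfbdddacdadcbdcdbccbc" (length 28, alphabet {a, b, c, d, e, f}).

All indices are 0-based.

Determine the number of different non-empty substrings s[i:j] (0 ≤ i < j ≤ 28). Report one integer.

370

sorted suffixes:
  #0 SA[0]=13  'acdadcbdcdbccbc'
  #1 SA[1]=2  'adcbbdfbdddacdadcbdcdbccbc'
  #2 SA[2]=16  'adcbdcdbccbc'
  #3 SA[3]=5  'bbdfbdddacdadcbdcdbccbc'
  #4 SA[4]=26  'bc'
  #5 SA[5]=23  'bccbc'
  #6 SA[6]=19  'bdcdbccbc'
  #7 SA[7]=9  'bdddacdadcbdcdbccbc'
  #8 SA[8]=6  'bdfbdddacdadcbdcdbccbc'
  #9 SA[9]=27  'c'
  #10 SA[10]=4  'cbbdfbdddacdadcbdcdbccbc'
  #11 SA[11]=25  'cbc'
  #12 SA[12]=18  'cbdcdbccbc'
  #13 SA[13]=24  'ccbc'
  #14 SA[14]=14  'cdadcbdcdbccbc'
  #15 SA[15]=21  'cdbccbc'
  #16 SA[16]=12  'dacdadcbdcdbccbc'
  #17 SA[17]=15  'dadcbdcdbccbc'
  #18 SA[18]=22  'dbccbc'
  #19 SA[19]=3  'dcbbdfbdddacdadcbdcdbccbc'
  #20 SA[20]=17  'dcbdcdbccbc'
  #21 SA[21]=20  'dcdbccbc'
  #22 SA[22]=11  'ddacdadcbdcdbccbc'
  #23 SA[23]=10  'dddacdadcbdcdbccbc'
  #24 SA[24]=7  'dfbdddacdadcbdcdbccbc'
  #25 SA[25]=1  'eadcbbdfbdddacdadcbdcdbccbc'
  #26 SA[26]=8  'fbdddacdadcbdcdbccbc'
  #27 SA[27]=0  'feadcbbdfbdddacdadcbdcdbccbc'

SA = [13, 2, 16, 5, 26, 23, 19, 9, 6, 27, 4, 25, 18, 24, 14, 21, 12, 15, 22, 3, 17, 20, 11, 10, 7, 1, 8, 0]
rank  pair      lcp
   1  s[13:],s[2:]  1  'a'
   2  s[2:],s[16:]  4  'adcb'
   3  s[16:],s[5:]  0  ''
   4  s[5:],s[26:]  1  'b'
   5  s[26:],s[23:]  2  'bc'
   6  s[23:],s[19:]  1  'b'
   7  s[19:],s[9:]  2  'bd'
   8  s[9:],s[6:]  2  'bd'
   9  s[6:],s[27:]  0  ''
  10  s[27:],s[4:]  1  'c'
  11  s[4:],s[25:]  2  'cb'
  12  s[25:],s[18:]  2  'cb'
  13  s[18:],s[24:]  1  'c'
  14  s[24:],s[14:]  1  'c'
  15  s[14:],s[21:]  2  'cd'
  16  s[21:],s[12:]  0  ''
  17  s[12:],s[15:]  2  'da'
  18  s[15:],s[22:]  1  'd'
  19  s[22:],s[3:]  1  'd'
  20  s[3:],s[17:]  3  'dcb'
  21  s[17:],s[20:]  2  'dc'
  22  s[20:],s[11:]  1  'd'
  23  s[11:],s[10:]  2  'dd'
  24  s[10:],s[7:]  1  'd'
  25  s[7:],s[1:]  0  ''
  26  s[1:],s[8:]  0  ''
  27  s[8:],s[0:]  1  'f'

n(n+1)/2 = 28·29/2 = 406
Σ LCP = 0 + 1 + 4 + 0 + 1 + 2 + 1 + 2 + 2 + 0 + 1 + 2 + 2 + 1 + 1 + 2 + 0 + 2 + 1 + 1 + 3 + 2 + 1 + 2 + 1 + 0 + 0 + 1 = 36
distinct = 406 − 36 = 370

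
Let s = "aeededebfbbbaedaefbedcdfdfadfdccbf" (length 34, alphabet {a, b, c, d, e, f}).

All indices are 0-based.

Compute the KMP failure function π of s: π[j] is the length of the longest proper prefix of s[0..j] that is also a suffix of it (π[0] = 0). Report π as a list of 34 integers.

[0, 0, 0, 0, 0, 0, 0, 0, 0, 0, 0, 0, 1, 2, 0, 1, 2, 0, 0, 0, 0, 0, 0, 0, 0, 0, 1, 0, 0, 0, 0, 0, 0, 0]

π[0] = 0
j=1 s[j]='e': π[1]=0 (border '')
j=2 s[j]='e': π[2]=0 (border '')
j=3 s[j]='d': π[3]=0 (border '')
j=4 s[j]='e': π[4]=0 (border '')
j=5 s[j]='d': π[5]=0 (border '')
j=6 s[j]='e': π[6]=0 (border '')
j=7 s[j]='b': π[7]=0 (border '')
j=8 s[j]='f': π[8]=0 (border '')
j=9 s[j]='b': π[9]=0 (border '')
j=10 s[j]='b': π[10]=0 (border '')
j=11 s[j]='b': π[11]=0 (border '')
j=12 s[j]='a': π[12]=1 (border 'a')
j=13 s[j]='e': π[13]=2 (border 'ae')
j=14 s[j]='d': k: 2→0; π[14]=0 (border '')
j=15 s[j]='a': π[15]=1 (border 'a')
j=16 s[j]='e': π[16]=2 (border 'ae')
j=17 s[j]='f': k: 2→0; π[17]=0 (border '')
j=18 s[j]='b': π[18]=0 (border '')
j=19 s[j]='e': π[19]=0 (border '')
j=20 s[j]='d': π[20]=0 (border '')
j=21 s[j]='c': π[21]=0 (border '')
j=22 s[j]='d': π[22]=0 (border '')
j=23 s[j]='f': π[23]=0 (border '')
j=24 s[j]='d': π[24]=0 (border '')
j=25 s[j]='f': π[25]=0 (border '')
j=26 s[j]='a': π[26]=1 (border 'a')
j=27 s[j]='d': k: 1→0; π[27]=0 (border '')
j=28 s[j]='f': π[28]=0 (border '')
j=29 s[j]='d': π[29]=0 (border '')
j=30 s[j]='c': π[30]=0 (border '')
j=31 s[j]='c': π[31]=0 (border '')
j=32 s[j]='b': π[32]=0 (border '')
j=33 s[j]='f': π[33]=0 (border '')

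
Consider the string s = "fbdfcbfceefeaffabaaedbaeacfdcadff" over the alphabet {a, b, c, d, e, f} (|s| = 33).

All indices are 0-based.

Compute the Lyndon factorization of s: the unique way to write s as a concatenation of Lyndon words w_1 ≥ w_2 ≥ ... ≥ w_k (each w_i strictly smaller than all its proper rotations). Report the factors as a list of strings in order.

emit factor 1: 'f' (i=0, period=1)
emit factor 2: 'bdfcbfceefe' (i=1, period=11)
emit factor 3: 'aff' (i=12, period=3)
emit factor 4: 'ab' (i=15, period=2)
emit factor 5: 'aaedbaeacfdcadff' (i=17, period=16)

["f", "bdfcbfceefe", "aff", "ab", "aaedbaeacfdcadff"]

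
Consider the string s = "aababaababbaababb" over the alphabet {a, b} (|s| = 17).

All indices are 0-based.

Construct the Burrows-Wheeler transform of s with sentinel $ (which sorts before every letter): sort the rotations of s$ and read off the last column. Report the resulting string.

b$bbbaaabbbbaaaaaa

rank  rotation            last
    0  $aababaababbaababb  b
    1  aababaababbaababb$  $
    2  aababb$aababaababb  b
    3  aababbaababb$aabab  b
    4  abaababbaababb$aab  b
    5  ababaababbaababb$a  a
    6  ababb$aababaababba  a
    7  ababbaababb$aababa  a
    8  abb$aababaababbaab  b
    9  abbaababb$aababaab  b
   10  b$aababaababbaabab  b
   11  baababb$aababaabab  b
   12  baababbaababb$aaba  a
   13  babaababbaababb$aa  a
   14  babb$aababaababbaa  a
   15  babbaababb$aababaa  a
   16  bb$aababaababbaaba  a
   17  bbaababb$aababaaba  a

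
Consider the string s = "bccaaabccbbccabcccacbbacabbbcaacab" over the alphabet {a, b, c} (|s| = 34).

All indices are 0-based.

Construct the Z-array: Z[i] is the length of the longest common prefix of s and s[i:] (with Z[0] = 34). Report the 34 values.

[34, 0, 0, 0, 0, 0, 3, 0, 0, 1, 4, 0, 0, 0, 3, 0, 0, 0, 0, 0, 1, 1, 0, 0, 0, 1, 1, 2, 0, 0, 0, 0, 0, 1]

Z[0]=34
i=1: fresh scan; Z[1]=0
i=2: fresh scan; Z[2]=0
i=3: fresh scan; Z[3]=0
i=4: fresh scan; Z[4]=0
i=5: fresh scan; Z[5]=0
i=6: fresh scan; Z[6]=3 scan→box=[6,9)
i=7: min(r-i=2, Z[1]=0)=0; Z[7]=0
i=8: min(r-i=1, Z[2]=0)=0; Z[8]=0
i=9: fresh scan; Z[9]=1 scan→box=[9,10)
i=10: fresh scan; Z[10]=4 scan→box=[10,14)
i=11: min(r-i=3, Z[1]=0)=0; Z[11]=0
i=12: min(r-i=2, Z[2]=0)=0; Z[12]=0
i=13: min(r-i=1, Z[3]=0)=0; Z[13]=0
i=14: fresh scan; Z[14]=3 scan→box=[14,17)
i=15: min(r-i=2, Z[1]=0)=0; Z[15]=0
i=16: min(r-i=1, Z[2]=0)=0; Z[16]=0
i=17: fresh scan; Z[17]=0
i=18: fresh scan; Z[18]=0
i=19: fresh scan; Z[19]=0
i=20: fresh scan; Z[20]=1 scan→box=[20,21)
i=21: fresh scan; Z[21]=1 scan→box=[21,22)
i=22: fresh scan; Z[22]=0
i=23: fresh scan; Z[23]=0
i=24: fresh scan; Z[24]=0
i=25: fresh scan; Z[25]=1 scan→box=[25,26)
i=26: fresh scan; Z[26]=1 scan→box=[26,27)
i=27: fresh scan; Z[27]=2 scan→box=[27,29)
i=28: min(r-i=1, Z[1]=0)=0; Z[28]=0
i=29: fresh scan; Z[29]=0
i=30: fresh scan; Z[30]=0
i=31: fresh scan; Z[31]=0
i=32: fresh scan; Z[32]=0
i=33: fresh scan; Z[33]=1 scan→box=[33,34)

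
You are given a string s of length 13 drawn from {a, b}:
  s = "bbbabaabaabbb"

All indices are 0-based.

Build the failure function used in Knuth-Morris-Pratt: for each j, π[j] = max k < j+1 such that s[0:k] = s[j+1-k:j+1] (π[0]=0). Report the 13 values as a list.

π[0] = 0
j=1 s[j]='b': π[1]=1 (border 'b')
j=2 s[j]='b': π[2]=2 (border 'bb')
j=3 s[j]='a': k: 2→1→0; π[3]=0 (border '')
j=4 s[j]='b': π[4]=1 (border 'b')
j=5 s[j]='a': k: 1→0; π[5]=0 (border '')
j=6 s[j]='a': π[6]=0 (border '')
j=7 s[j]='b': π[7]=1 (border 'b')
j=8 s[j]='a': k: 1→0; π[8]=0 (border '')
j=9 s[j]='a': π[9]=0 (border '')
j=10 s[j]='b': π[10]=1 (border 'b')
j=11 s[j]='b': π[11]=2 (border 'bb')
j=12 s[j]='b': π[12]=3 (border 'bbb')

[0, 1, 2, 0, 1, 0, 0, 1, 0, 0, 1, 2, 3]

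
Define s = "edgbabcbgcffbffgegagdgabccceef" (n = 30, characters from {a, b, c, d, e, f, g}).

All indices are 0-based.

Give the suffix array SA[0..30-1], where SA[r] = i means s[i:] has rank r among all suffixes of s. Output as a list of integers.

[4, 22, 18, 3, 5, 23, 12, 7, 6, 24, 25, 26, 9, 20, 1, 0, 27, 28, 16, 29, 11, 10, 13, 14, 21, 17, 2, 8, 19, 15]

rank | idx | suffix
   0 |   4 | abcbgcffbffgegagdgabccceef
   1 |  22 | abccceef
   2 |  18 | agdgabccceef
   3 |   3 | babcbgcffbffgegagdgabccceef
   4 |   5 | bcbgcffbffgegagdgabccceef
   5 |  23 | bccceef
   6 |  12 | bffgegagdgabccceef
   7 |   7 | bgcffbffgegagdgabccceef
   8 |   6 | cbgcffbffgegagdgabccceef
   9 |  24 | ccceef
  10 |  25 | cceef
  11 |  26 | ceef
  12 |   9 | cffbffgegagdgabccceef
  13 |  20 | dgabccceef
  14 |   1 | dgbabcbgcffbffgegagdgabccceef
  15 |   0 | edgbabcbgcffbffgegagdgabccceef
  16 |  27 | eef
  17 |  28 | ef
  18 |  16 | egagdgabccceef
  19 |  29 | f
  20 |  11 | fbffgegagdgabccceef
  21 |  10 | ffbffgegagdgabccceef
  22 |  13 | ffgegagdgabccceef
  23 |  14 | fgegagdgabccceef
  24 |  21 | gabccceef
  25 |  17 | gagdgabccceef
  26 |   2 | gbabcbgcffbffgegagdgabccceef
  27 |   8 | gcffbffgegagdgabccceef
  28 |  19 | gdgabccceef
  29 |  15 | gegagdgabccceef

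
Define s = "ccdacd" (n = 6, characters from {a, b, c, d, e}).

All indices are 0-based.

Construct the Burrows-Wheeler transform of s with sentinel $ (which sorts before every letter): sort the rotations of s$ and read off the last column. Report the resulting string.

rank  rotation last
    0  $ccdacd  d
    1  acd$ccd  d
    2  ccdacd$  $
    3  cd$ccda  a
    4  cdacd$c  c
    5  d$ccdac  c
    6  dacd$cc  c

dd$accc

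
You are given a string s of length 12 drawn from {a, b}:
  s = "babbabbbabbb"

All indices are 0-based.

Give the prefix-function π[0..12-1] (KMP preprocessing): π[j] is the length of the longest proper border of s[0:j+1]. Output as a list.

π[0] = 0
j=1 s[j]='a': π[1]=0 (border '')
j=2 s[j]='b': π[2]=1 (border 'b')
j=3 s[j]='b': k: 1→0; π[3]=1 (border 'b')
j=4 s[j]='a': π[4]=2 (border 'ba')
j=5 s[j]='b': π[5]=3 (border 'bab')
j=6 s[j]='b': π[6]=4 (border 'babb')
j=7 s[j]='b': k: 4→1→0; π[7]=1 (border 'b')
j=8 s[j]='a': π[8]=2 (border 'ba')
j=9 s[j]='b': π[9]=3 (border 'bab')
j=10 s[j]='b': π[10]=4 (border 'babb')
j=11 s[j]='b': k: 4→1→0; π[11]=1 (border 'b')

[0, 0, 1, 1, 2, 3, 4, 1, 2, 3, 4, 1]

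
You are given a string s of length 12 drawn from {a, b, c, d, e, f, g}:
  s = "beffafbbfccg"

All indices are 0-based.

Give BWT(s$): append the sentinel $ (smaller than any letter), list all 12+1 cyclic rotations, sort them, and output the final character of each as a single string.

gff$bfcbfabec

rank  rotation       last
    0  $beffafbbfccg  g
    1  afbbfccg$beff  f
    2  bbfccg$beffaf  f
    3  beffafbbfccg$  $
    4  bfccg$beffafb  b
    5  ccg$beffafbbf  f
    6  cg$beffafbbfc  c
    7  effafbbfccg$b  b
    8  fafbbfccg$bef  f
    9  fbbfccg$beffa  a
   10  fccg$beffafbb  b
   11  ffafbbfccg$be  e
   12  g$beffafbbfcc  c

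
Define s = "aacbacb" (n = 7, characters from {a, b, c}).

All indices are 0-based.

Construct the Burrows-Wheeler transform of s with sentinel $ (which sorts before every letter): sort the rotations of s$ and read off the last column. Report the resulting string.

rank  rotation  last
    0  $aacbacb  b
    1  aacbacb$  $
    2  acb$aacb  b
    3  acbacb$a  a
    4  b$aacbac  c
    5  bacb$aac  c
    6  cb$aacba  a
    7  cbacb$aa  a

b$baccaa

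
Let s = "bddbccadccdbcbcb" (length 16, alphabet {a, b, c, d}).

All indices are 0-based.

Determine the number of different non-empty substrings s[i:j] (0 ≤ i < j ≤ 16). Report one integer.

117

sorted suffixes:
  #0 SA[0]=6  'adccdbcbcb'
  #1 SA[1]=15  'b'
  #2 SA[2]=13  'bcb'
  #3 SA[3]=11  'bcbcb'
  #4 SA[4]=3  'bccadccdbcbcb'
  #5 SA[5]=0  'bddbccadccdbcbcb'
  #6 SA[6]=5  'cadccdbcbcb'
  #7 SA[7]=14  'cb'
  #8 SA[8]=12  'cbcb'
  #9 SA[9]=4  'ccadccdbcbcb'
  #10 SA[10]=8  'ccdbcbcb'
  #11 SA[11]=9  'cdbcbcb'
  #12 SA[12]=10  'dbcbcb'
  #13 SA[13]=2  'dbccadccdbcbcb'
  #14 SA[14]=7  'dccdbcbcb'
  #15 SA[15]=1  'ddbccadccdbcbcb'

SA = [6, 15, 13, 11, 3, 0, 5, 14, 12, 4, 8, 9, 10, 2, 7, 1]
rank  pair      lcp
   1  s[6:],s[15:]  0  ''
   2  s[15:],s[13:]  1  'b'
   3  s[13:],s[11:]  3  'bcb'
   4  s[11:],s[3:]  2  'bc'
   5  s[3:],s[0:]  1  'b'
   6  s[0:],s[5:]  0  ''
   7  s[5:],s[14:]  1  'c'
   8  s[14:],s[12:]  2  'cb'
   9  s[12:],s[4:]  1  'c'
  10  s[4:],s[8:]  2  'cc'
  11  s[8:],s[9:]  1  'c'
  12  s[9:],s[10:]  0  ''
  13  s[10:],s[2:]  3  'dbc'
  14  s[2:],s[7:]  1  'd'
  15  s[7:],s[1:]  1  'd'

n(n+1)/2 = 16·17/2 = 136
Σ LCP = 0 + 0 + 1 + 3 + 2 + 1 + 0 + 1 + 2 + 1 + 2 + 1 + 0 + 3 + 1 + 1 = 19
distinct = 136 − 19 = 117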